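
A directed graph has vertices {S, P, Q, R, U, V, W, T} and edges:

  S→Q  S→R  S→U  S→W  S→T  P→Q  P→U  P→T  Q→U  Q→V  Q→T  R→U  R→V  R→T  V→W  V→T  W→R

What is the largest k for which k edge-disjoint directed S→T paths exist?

4

Assign every edge capacity 1; by Menger, the answer equals the max flow.
Path S→T (+1); total 1.
Path S→Q→T (+1); total 2.
Path S→R→T (+1); total 3.
Path S→W→R→V→T (+1); total 4.
No residual S→T path; max flow = 4.
Certifying cut of size 4: {S→Q, S→R, S→T, S→W}.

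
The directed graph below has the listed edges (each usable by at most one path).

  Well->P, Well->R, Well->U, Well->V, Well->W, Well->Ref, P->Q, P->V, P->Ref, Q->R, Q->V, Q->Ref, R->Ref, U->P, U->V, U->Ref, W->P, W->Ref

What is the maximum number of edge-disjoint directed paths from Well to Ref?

Assign every edge capacity 1; by Menger, the answer equals the max flow.
Path Well→Ref (+1); total 1.
Path Well→P→Ref (+1); total 2.
Path Well→R→Ref (+1); total 3.
Path Well→U→Ref (+1); total 4.
Path Well→W→Ref (+1); total 5.
No residual Well→Ref path; max flow = 5.
Certifying cut of size 5: {Well→P, Well→R, Well→Ref, Well→U, Well→W}.

5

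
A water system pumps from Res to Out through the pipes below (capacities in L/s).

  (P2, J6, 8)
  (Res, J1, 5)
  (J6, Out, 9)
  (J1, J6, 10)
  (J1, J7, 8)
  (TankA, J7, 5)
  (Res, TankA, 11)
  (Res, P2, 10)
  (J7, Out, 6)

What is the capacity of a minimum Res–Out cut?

Augment Res→J1→J7→Out: bottleneck 5, flow now 5.
Augment Res→TankA→J7→Out: bottleneck 1, flow now 6.
Augment Res→P2→J6→Out: bottleneck 8, flow now 14.
Augment Res→TankA→J7→J1→J6→Out: bottleneck 1, flow now 15. (uses reverse residual edge)
No augmenting path remains; maximum flow = 15.
By max-flow min-cut, the minimum cut capacity equals the max flow.
In the residual graph, reachable from Res: {Res, J1, TankA, P2, J7, J6}.
Min-cut edges: J7→Out (6), J6→Out (9); capacity 6 + 9 = 15.

15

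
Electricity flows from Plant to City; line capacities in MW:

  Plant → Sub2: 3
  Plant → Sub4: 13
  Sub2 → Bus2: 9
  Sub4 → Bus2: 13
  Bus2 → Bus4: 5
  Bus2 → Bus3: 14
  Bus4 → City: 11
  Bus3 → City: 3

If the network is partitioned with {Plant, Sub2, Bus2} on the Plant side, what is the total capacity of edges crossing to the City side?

Edges leaving {Plant, Sub2, Bus2}: Plant→Sub4 (13), Bus2→Bus4 (5), Bus2→Bus3 (14).
Cut capacity = 13 + 5 + 14 = 32.

32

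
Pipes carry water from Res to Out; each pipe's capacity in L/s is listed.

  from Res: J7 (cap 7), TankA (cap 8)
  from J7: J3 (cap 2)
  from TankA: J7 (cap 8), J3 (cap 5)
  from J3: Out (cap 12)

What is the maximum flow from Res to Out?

7

Augment Res→J7→J3→Out: bottleneck 2, flow now 2.
Augment Res→TankA→J3→Out: bottleneck 5, flow now 7.
No augmenting path remains; maximum flow = 7.
In the residual graph, reachable from Res: {Res, J7, TankA}.
Min-cut edges: J7→J3 (2), TankA→J3 (5); capacity 2 + 5 = 7.
This cut is saturated, so no flow can exceed 7.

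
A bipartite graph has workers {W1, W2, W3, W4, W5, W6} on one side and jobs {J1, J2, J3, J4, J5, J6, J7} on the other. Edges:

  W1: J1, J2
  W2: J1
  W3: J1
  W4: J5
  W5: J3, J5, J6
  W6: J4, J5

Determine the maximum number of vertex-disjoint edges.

5

Unit-capacity flow: source→left, listed edges, right→sink; max matching = max flow.
Augmenting path W1→J1 (+1); matched 1.
Augmenting path W4→J5 (+1); matched 2.
Augmenting path W5→J3 (+1); matched 3.
Augmenting path W6→J4 (+1); matched 4.
Augmenting path W2→J1→W1→J2 (+1); matched 5.
No augmenting path remains; maximum matching = 5.
König certificate: {W1, W4, W5, W6, J1} is a vertex cover of size 5 (every listed pair touches it), so no matching can be larger.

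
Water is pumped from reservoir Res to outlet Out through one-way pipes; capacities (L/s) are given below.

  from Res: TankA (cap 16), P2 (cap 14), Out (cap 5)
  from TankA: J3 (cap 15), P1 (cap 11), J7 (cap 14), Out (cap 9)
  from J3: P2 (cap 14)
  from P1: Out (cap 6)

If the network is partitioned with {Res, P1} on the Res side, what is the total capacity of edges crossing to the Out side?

Edges leaving {Res, P1}: Res→TankA (16), Res→P2 (14), Res→Out (5), P1→Out (6).
Cut capacity = 16 + 14 + 5 + 6 = 41.

41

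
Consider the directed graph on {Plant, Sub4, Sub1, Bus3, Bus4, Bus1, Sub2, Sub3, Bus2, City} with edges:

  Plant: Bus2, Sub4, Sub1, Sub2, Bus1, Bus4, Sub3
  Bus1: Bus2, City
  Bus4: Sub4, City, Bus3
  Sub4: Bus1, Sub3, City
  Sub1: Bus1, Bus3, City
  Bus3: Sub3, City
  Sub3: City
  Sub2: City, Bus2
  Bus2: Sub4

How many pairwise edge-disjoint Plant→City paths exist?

6

Assign every edge capacity 1; by Menger, the answer equals the max flow.
Path Plant→Sub4→City (+1); total 1.
Path Plant→Sub1→City (+1); total 2.
Path Plant→Bus4→City (+1); total 3.
Path Plant→Bus1→City (+1); total 4.
Path Plant→Sub2→City (+1); total 5.
Path Plant→Sub3→City (+1); total 6.
No residual Plant→City path; max flow = 6.
Certifying cut of size 6: {Bus1→City, Plant→Bus4, Plant→Sub1, Plant→Sub2, Sub3→City, Sub4→City}.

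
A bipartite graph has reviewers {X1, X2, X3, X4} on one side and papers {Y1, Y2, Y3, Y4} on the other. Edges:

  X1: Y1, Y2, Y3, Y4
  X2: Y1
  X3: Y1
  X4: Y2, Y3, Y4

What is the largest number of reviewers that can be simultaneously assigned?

3

Unit-capacity flow: source→left, listed edges, right→sink; max matching = max flow.
Augmenting path X1→Y1 (+1); matched 1.
Augmenting path X4→Y2 (+1); matched 2.
Augmenting path X2→Y1→X1→Y3 (+1); matched 3.
No augmenting path remains; maximum matching = 3.
König certificate: {X1, X4, Y1} is a vertex cover of size 3 (every listed pair touches it), so no matching can be larger.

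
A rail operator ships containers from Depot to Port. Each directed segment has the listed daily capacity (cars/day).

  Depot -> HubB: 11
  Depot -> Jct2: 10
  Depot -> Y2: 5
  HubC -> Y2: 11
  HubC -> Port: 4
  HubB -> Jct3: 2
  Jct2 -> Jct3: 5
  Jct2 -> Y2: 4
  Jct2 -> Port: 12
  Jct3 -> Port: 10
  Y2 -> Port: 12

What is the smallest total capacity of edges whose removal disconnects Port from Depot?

Augment Depot→Jct2→Port: bottleneck 10, flow now 10.
Augment Depot→Y2→Port: bottleneck 5, flow now 15.
Augment Depot→HubB→Jct3→Port: bottleneck 2, flow now 17.
No augmenting path remains; maximum flow = 17.
By max-flow min-cut, the minimum cut capacity equals the max flow.
In the residual graph, reachable from Depot: {Depot, HubB}.
Min-cut edges: Depot→Jct2 (10), Depot→Y2 (5), HubB→Jct3 (2); capacity 10 + 5 + 2 = 17.

17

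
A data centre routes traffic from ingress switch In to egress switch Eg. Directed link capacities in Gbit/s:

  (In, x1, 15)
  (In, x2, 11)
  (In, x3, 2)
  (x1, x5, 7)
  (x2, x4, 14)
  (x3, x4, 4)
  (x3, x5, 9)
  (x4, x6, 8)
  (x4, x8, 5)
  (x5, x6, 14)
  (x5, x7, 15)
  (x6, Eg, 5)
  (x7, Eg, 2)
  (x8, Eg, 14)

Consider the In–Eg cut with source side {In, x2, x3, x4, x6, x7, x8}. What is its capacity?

Edges leaving {In, x2, x3, x4, x6, x7, x8}: In→x1 (15), x3→x5 (9), x6→Eg (5), x7→Eg (2), x8→Eg (14).
Cut capacity = 15 + 9 + 5 + 2 + 14 = 45.

45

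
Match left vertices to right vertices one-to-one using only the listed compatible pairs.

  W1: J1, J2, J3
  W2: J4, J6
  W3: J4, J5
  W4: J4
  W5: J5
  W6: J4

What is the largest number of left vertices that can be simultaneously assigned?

4

Unit-capacity flow: source→left, listed edges, right→sink; max matching = max flow.
Augmenting path W1→J1 (+1); matched 1.
Augmenting path W2→J4 (+1); matched 2.
Augmenting path W3→J5 (+1); matched 3.
Augmenting path W4→J4→W2→J6 (+1); matched 4.
No augmenting path remains; maximum matching = 4.
König certificate: {W1, W2, J4, J5} is a vertex cover of size 4 (every listed pair touches it), so no matching can be larger.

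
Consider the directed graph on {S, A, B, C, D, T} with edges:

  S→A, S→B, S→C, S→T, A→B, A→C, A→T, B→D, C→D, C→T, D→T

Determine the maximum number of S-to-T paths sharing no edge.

4

Assign every edge capacity 1; by Menger, the answer equals the max flow.
Path S→T (+1); total 1.
Path S→A→T (+1); total 2.
Path S→C→T (+1); total 3.
Path S→B→D→T (+1); total 4.
No residual S→T path; max flow = 4.
Certifying cut of size 4: {S→A, S→B, S→C, S→T}.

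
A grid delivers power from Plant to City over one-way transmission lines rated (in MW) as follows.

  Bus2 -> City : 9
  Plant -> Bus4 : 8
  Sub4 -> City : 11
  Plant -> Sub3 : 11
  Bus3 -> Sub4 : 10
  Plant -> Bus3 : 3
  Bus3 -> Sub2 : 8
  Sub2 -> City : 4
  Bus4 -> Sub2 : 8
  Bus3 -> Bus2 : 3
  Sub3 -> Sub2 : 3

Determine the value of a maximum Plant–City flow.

Augment Plant→Bus3→Sub2→City: bottleneck 3, flow now 3.
Augment Plant→Bus4→Sub2→City: bottleneck 1, flow now 4.
Augment Plant→Bus4→Sub2→Bus3→Sub4→City: bottleneck 3, flow now 7. (uses reverse residual edge)
No augmenting path remains; maximum flow = 7.
In the residual graph, reachable from Plant: {Plant, Bus4, Sub3, Sub2}.
Min-cut edges: Plant→Bus3 (3), Sub2→City (4); capacity 3 + 4 = 7.
This cut is saturated, so no flow can exceed 7.

7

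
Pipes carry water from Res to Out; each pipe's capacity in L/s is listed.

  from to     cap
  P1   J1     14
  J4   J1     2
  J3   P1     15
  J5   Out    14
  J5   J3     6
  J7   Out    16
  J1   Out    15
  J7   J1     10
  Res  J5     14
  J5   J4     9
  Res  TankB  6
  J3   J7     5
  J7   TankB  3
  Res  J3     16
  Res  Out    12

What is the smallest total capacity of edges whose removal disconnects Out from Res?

42

Augment Res→Out: bottleneck 12, flow now 12.
Augment Res→J5→Out: bottleneck 14, flow now 26.
Augment Res→J3→J7→Out: bottleneck 5, flow now 31.
Augment Res→J3→P1→J1→Out: bottleneck 11, flow now 42.
No augmenting path remains; maximum flow = 42.
By max-flow min-cut, the minimum cut capacity equals the max flow.
In the residual graph, reachable from Res: {Res, TankB}.
Min-cut edges: Res→J3 (16), Res→J5 (14), Res→Out (12); capacity 16 + 14 + 12 = 42.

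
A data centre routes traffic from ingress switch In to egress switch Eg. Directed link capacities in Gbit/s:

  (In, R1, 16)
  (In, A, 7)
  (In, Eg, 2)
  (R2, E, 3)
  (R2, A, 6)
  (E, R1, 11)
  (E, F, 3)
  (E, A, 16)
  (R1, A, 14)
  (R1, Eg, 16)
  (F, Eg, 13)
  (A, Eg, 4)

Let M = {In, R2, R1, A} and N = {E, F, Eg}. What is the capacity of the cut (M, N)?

Edges leaving {In, R2, R1, A}: In→Eg (2), R2→E (3), R1→Eg (16), A→Eg (4).
Cut capacity = 2 + 3 + 16 + 4 = 25.

25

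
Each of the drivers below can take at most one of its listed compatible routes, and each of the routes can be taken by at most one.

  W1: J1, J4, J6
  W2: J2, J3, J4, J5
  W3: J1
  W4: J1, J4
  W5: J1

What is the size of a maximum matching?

4

Unit-capacity flow: source→left, listed edges, right→sink; max matching = max flow.
Augmenting path W1→J1 (+1); matched 1.
Augmenting path W2→J2 (+1); matched 2.
Augmenting path W4→J4 (+1); matched 3.
Augmenting path W3→J1→W1→J6 (+1); matched 4.
No augmenting path remains; maximum matching = 4.
König certificate: {W1, W2, W4, J1} is a vertex cover of size 4 (every listed pair touches it), so no matching can be larger.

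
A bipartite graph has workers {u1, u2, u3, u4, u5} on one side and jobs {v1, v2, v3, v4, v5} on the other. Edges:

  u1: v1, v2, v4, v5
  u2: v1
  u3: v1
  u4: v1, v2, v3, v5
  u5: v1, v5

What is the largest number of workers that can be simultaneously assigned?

Unit-capacity flow: source→left, listed edges, right→sink; max matching = max flow.
Augmenting path u1→v1 (+1); matched 1.
Augmenting path u4→v2 (+1); matched 2.
Augmenting path u5→v5 (+1); matched 3.
Augmenting path u2→v1→u1→v4 (+1); matched 4.
No augmenting path remains; maximum matching = 4.
König certificate: {u1, u4, u5, v1} is a vertex cover of size 4 (every listed pair touches it), so no matching can be larger.

4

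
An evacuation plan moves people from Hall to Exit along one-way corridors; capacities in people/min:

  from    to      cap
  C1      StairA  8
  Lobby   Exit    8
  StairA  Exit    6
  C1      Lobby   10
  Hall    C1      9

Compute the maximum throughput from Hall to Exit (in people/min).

Augment Hall→C1→Lobby→Exit: bottleneck 8, flow now 8.
Augment Hall→C1→StairA→Exit: bottleneck 1, flow now 9.
No augmenting path remains; maximum flow = 9.
In the residual graph, reachable from Hall: {Hall}.
Min-cut edges: Hall→C1 (9); capacity 9 = 9.
This cut is saturated, so no flow can exceed 9.

9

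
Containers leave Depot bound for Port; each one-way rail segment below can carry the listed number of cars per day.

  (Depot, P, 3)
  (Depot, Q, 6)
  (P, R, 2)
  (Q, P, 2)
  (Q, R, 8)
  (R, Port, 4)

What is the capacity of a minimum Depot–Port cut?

4

Augment Depot→P→R→Port: bottleneck 2, flow now 2.
Augment Depot→Q→R→Port: bottleneck 2, flow now 4.
No augmenting path remains; maximum flow = 4.
By max-flow min-cut, the minimum cut capacity equals the max flow.
In the residual graph, reachable from Depot: {Depot, P, Q, R}.
Min-cut edges: R→Port (4); capacity 4 = 4.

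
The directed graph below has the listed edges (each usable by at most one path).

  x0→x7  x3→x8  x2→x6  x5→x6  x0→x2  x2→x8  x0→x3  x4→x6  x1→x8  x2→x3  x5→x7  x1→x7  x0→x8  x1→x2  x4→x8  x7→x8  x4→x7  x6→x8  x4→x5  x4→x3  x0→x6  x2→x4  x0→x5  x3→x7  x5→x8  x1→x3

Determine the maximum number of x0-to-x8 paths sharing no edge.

6

Assign every edge capacity 1; by Menger, the answer equals the max flow.
Path x0→x8 (+1); total 1.
Path x0→x2→x8 (+1); total 2.
Path x0→x3→x8 (+1); total 3.
Path x0→x5→x8 (+1); total 4.
Path x0→x6→x8 (+1); total 5.
Path x0→x7→x8 (+1); total 6.
No residual x0→x8 path; max flow = 6.
Certifying cut of size 6: {x0→x2, x0→x3, x0→x5, x0→x6, x0→x7, x0→x8}.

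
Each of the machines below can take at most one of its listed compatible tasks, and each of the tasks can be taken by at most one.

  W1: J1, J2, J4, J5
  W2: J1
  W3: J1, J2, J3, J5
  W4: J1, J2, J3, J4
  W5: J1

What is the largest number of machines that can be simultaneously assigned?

Unit-capacity flow: source→left, listed edges, right→sink; max matching = max flow.
Augmenting path W1→J1 (+1); matched 1.
Augmenting path W3→J2 (+1); matched 2.
Augmenting path W4→J3 (+1); matched 3.
Augmenting path W2→J1→W1→J4 (+1); matched 4.
No augmenting path remains; maximum matching = 4.
König certificate: {W1, W3, W4, J1} is a vertex cover of size 4 (every listed pair touches it), so no matching can be larger.

4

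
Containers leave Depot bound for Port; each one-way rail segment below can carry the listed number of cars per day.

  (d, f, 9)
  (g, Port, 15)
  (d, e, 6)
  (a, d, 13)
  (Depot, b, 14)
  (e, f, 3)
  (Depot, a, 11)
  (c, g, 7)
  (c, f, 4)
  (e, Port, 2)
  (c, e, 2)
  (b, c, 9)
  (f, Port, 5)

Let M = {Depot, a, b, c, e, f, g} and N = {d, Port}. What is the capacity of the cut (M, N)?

35

Edges leaving {Depot, a, b, c, e, f, g}: a→d (13), e→Port (2), f→Port (5), g→Port (15).
Cut capacity = 13 + 2 + 5 + 15 = 35.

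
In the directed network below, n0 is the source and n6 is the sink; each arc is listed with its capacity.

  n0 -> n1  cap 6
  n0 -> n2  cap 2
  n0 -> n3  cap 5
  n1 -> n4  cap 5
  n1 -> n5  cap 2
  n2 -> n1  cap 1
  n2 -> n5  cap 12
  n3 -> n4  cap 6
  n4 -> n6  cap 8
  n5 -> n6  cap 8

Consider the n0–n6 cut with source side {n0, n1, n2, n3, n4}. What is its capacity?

22

Edges leaving {n0, n1, n2, n3, n4}: n1→n5 (2), n2→n5 (12), n4→n6 (8).
Cut capacity = 2 + 12 + 8 = 22.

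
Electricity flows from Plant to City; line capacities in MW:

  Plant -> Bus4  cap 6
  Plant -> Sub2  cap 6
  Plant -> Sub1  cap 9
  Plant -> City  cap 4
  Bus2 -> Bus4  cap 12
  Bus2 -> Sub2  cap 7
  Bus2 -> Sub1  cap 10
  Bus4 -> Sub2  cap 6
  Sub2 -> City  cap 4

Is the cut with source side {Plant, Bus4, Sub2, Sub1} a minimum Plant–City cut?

Yes — it is a minimum cut (capacity 8).

Given cut capacity: 4 + 4 = 8.
Augment Plant→City: bottleneck 4, flow now 4.
Augment Plant→Sub2→City: bottleneck 4, flow now 8.
No augmenting path remains; maximum flow = 8.
Cut capacity 8 equals the max flow, so it is a minimum cut.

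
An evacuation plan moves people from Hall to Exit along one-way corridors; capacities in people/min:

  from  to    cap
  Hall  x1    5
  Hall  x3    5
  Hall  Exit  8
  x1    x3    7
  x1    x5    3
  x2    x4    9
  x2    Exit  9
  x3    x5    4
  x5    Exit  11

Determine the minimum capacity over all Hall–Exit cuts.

Augment Hall→Exit: bottleneck 8, flow now 8.
Augment Hall→x1→x5→Exit: bottleneck 3, flow now 11.
Augment Hall→x3→x5→Exit: bottleneck 4, flow now 15.
No augmenting path remains; maximum flow = 15.
By max-flow min-cut, the minimum cut capacity equals the max flow.
In the residual graph, reachable from Hall: {Hall, x1, x3}.
Min-cut edges: Hall→Exit (8), x1→x5 (3), x3→x5 (4); capacity 8 + 3 + 4 = 15.

15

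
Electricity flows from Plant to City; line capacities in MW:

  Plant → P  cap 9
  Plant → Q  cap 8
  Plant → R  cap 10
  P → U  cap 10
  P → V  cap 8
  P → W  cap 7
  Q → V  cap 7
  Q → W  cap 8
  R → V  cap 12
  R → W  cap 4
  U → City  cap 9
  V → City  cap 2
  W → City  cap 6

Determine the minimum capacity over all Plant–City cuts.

17

Augment Plant→P→U→City: bottleneck 9, flow now 9.
Augment Plant→Q→V→City: bottleneck 2, flow now 11.
Augment Plant→Q→W→City: bottleneck 6, flow now 17.
No augmenting path remains; maximum flow = 17.
By max-flow min-cut, the minimum cut capacity equals the max flow.
In the residual graph, reachable from Plant: {Plant, Q, R, V, W}.
Min-cut edges: Plant→P (9), V→City (2), W→City (6); capacity 9 + 2 + 6 = 17.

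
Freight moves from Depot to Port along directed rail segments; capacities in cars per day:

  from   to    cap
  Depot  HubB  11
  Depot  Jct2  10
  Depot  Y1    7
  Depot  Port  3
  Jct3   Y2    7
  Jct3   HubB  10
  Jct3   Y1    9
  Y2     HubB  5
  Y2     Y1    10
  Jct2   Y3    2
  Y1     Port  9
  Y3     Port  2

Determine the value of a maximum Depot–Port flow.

Augment Depot→Port: bottleneck 3, flow now 3.
Augment Depot→Y1→Port: bottleneck 7, flow now 10.
Augment Depot→Jct2→Y3→Port: bottleneck 2, flow now 12.
No augmenting path remains; maximum flow = 12.
In the residual graph, reachable from Depot: {Depot, HubB, Jct2}.
Min-cut edges: Depot→Y1 (7), Depot→Port (3), Jct2→Y3 (2); capacity 7 + 3 + 2 = 12.
This cut is saturated, so no flow can exceed 12.

12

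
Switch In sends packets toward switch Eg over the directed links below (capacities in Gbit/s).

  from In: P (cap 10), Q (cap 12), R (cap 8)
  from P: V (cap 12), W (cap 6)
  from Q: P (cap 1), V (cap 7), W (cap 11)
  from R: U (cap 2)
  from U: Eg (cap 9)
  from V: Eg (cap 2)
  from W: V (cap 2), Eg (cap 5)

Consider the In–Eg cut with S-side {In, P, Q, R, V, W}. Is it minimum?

Given cut capacity: 2 + 2 + 5 = 9.
Augment In→P→V→Eg: bottleneck 2, flow now 2.
Augment In→P→W→Eg: bottleneck 5, flow now 7.
Augment In→R→U→Eg: bottleneck 2, flow now 9.
No augmenting path remains; maximum flow = 9.
Cut capacity 9 equals the max flow, so it is a minimum cut.

Yes — it is a minimum cut (capacity 9).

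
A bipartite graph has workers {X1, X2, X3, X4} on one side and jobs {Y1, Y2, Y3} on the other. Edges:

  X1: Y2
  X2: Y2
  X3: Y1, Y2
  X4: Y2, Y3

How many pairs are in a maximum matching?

Unit-capacity flow: source→left, listed edges, right→sink; max matching = max flow.
Augmenting path X1→Y2 (+1); matched 1.
Augmenting path X3→Y1 (+1); matched 2.
Augmenting path X4→Y3 (+1); matched 3.
No augmenting path remains; maximum matching = 3.
König certificate: {X3, X4, Y2} is a vertex cover of size 3 (every listed pair touches it), so no matching can be larger.

3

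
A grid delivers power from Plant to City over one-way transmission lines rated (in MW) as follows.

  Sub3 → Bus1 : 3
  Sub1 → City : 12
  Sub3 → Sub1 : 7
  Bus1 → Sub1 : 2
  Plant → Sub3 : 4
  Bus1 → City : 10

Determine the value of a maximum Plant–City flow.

4

Augment Plant→Sub3→Bus1→City: bottleneck 3, flow now 3.
Augment Plant→Sub3→Sub1→City: bottleneck 1, flow now 4.
No augmenting path remains; maximum flow = 4.
In the residual graph, reachable from Plant: {Plant}.
Min-cut edges: Plant→Sub3 (4); capacity 4 = 4.
This cut is saturated, so no flow can exceed 4.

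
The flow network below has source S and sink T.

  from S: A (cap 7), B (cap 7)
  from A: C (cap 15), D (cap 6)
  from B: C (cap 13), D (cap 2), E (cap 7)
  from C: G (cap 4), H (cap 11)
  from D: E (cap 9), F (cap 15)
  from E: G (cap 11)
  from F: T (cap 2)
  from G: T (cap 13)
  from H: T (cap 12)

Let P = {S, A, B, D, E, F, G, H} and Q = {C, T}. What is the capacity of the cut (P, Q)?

Edges leaving {S, A, B, D, E, F, G, H}: A→C (15), B→C (13), F→T (2), G→T (13), H→T (12).
Cut capacity = 15 + 13 + 2 + 13 + 12 = 55.

55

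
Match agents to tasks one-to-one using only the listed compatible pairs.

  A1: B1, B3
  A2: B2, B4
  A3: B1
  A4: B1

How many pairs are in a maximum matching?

Unit-capacity flow: source→left, listed edges, right→sink; max matching = max flow.
Augmenting path A1→B1 (+1); matched 1.
Augmenting path A2→B2 (+1); matched 2.
Augmenting path A3→B1→A1→B3 (+1); matched 3.
No augmenting path remains; maximum matching = 3.
König certificate: {A1, A2, B1} is a vertex cover of size 3 (every listed pair touches it), so no matching can be larger.

3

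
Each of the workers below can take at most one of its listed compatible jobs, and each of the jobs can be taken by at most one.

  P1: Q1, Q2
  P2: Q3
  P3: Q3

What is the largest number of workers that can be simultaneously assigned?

Unit-capacity flow: source→left, listed edges, right→sink; max matching = max flow.
Augmenting path P1→Q1 (+1); matched 1.
Augmenting path P2→Q3 (+1); matched 2.
No augmenting path remains; maximum matching = 2.
König certificate: {P1, Q3} is a vertex cover of size 2 (every listed pair touches it), so no matching can be larger.

2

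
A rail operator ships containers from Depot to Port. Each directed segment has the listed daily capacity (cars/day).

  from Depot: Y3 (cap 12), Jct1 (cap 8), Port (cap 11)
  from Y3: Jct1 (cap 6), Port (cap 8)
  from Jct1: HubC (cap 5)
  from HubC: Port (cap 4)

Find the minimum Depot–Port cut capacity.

Augment Depot→Port: bottleneck 11, flow now 11.
Augment Depot→Y3→Port: bottleneck 8, flow now 19.
Augment Depot→Jct1→HubC→Port: bottleneck 4, flow now 23.
No augmenting path remains; maximum flow = 23.
By max-flow min-cut, the minimum cut capacity equals the max flow.
In the residual graph, reachable from Depot: {Depot, Y3, Jct1, HubC}.
Min-cut edges: Depot→Port (11), Y3→Port (8), HubC→Port (4); capacity 11 + 8 + 4 = 23.

23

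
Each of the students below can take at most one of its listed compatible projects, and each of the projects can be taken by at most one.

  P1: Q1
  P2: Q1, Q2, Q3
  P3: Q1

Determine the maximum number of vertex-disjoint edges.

Unit-capacity flow: source→left, listed edges, right→sink; max matching = max flow.
Augmenting path P1→Q1 (+1); matched 1.
Augmenting path P2→Q2 (+1); matched 2.
No augmenting path remains; maximum matching = 2.
König certificate: {P2, Q1} is a vertex cover of size 2 (every listed pair touches it), so no matching can be larger.

2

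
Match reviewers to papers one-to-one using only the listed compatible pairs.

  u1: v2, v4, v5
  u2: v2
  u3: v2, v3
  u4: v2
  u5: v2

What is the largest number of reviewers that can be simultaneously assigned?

3

Unit-capacity flow: source→left, listed edges, right→sink; max matching = max flow.
Augmenting path u1→v2 (+1); matched 1.
Augmenting path u3→v3 (+1); matched 2.
Augmenting path u2→v2→u1→v4 (+1); matched 3.
No augmenting path remains; maximum matching = 3.
König certificate: {u1, u3, v2} is a vertex cover of size 3 (every listed pair touches it), so no matching can be larger.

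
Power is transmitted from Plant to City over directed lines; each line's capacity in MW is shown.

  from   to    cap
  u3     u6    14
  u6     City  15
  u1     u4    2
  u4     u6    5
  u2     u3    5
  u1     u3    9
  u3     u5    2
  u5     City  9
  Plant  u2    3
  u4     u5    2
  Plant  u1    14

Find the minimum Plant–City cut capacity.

14

Augment Plant→u1→u3→u5→City: bottleneck 2, flow now 2.
Augment Plant→u1→u3→u6→City: bottleneck 7, flow now 9.
Augment Plant→u1→u4→u5→City: bottleneck 2, flow now 11.
Augment Plant→u2→u3→u6→City: bottleneck 3, flow now 14.
No augmenting path remains; maximum flow = 14.
By max-flow min-cut, the minimum cut capacity equals the max flow.
In the residual graph, reachable from Plant: {Plant, u1}.
Min-cut edges: Plant→u2 (3), u1→u3 (9), u1→u4 (2); capacity 3 + 9 + 2 = 14.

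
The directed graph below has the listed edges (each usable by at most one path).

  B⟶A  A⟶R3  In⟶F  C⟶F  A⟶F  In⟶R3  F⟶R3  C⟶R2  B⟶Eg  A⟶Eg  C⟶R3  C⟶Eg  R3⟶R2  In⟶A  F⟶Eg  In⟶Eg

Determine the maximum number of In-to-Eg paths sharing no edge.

Assign every edge capacity 1; by Menger, the answer equals the max flow.
Path In→Eg (+1); total 1.
Path In→A→Eg (+1); total 2.
Path In→F→Eg (+1); total 3.
No residual In→Eg path; max flow = 3.
Certifying cut of size 3: {In→A, In→Eg, In→F}.

3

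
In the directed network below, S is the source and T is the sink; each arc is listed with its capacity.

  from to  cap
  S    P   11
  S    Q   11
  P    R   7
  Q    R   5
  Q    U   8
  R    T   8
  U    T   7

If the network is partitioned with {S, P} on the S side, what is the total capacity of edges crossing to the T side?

Edges leaving {S, P}: S→Q (11), P→R (7).
Cut capacity = 11 + 7 = 18.

18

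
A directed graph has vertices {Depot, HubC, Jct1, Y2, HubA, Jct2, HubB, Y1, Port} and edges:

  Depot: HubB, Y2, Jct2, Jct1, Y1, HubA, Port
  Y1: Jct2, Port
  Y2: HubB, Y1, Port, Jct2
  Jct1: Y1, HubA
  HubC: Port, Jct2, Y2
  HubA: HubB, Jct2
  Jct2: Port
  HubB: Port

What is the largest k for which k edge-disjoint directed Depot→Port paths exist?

Assign every edge capacity 1; by Menger, the answer equals the max flow.
Path Depot→Port (+1); total 1.
Path Depot→Y2→Port (+1); total 2.
Path Depot→Jct2→Port (+1); total 3.
Path Depot→HubB→Port (+1); total 4.
Path Depot→Y1→Port (+1); total 5.
No residual Depot→Port path; max flow = 5.
Certifying cut of size 5: {Depot→Port, Depot→Y2, HubB→Port, Jct2→Port, Y1→Port}.

5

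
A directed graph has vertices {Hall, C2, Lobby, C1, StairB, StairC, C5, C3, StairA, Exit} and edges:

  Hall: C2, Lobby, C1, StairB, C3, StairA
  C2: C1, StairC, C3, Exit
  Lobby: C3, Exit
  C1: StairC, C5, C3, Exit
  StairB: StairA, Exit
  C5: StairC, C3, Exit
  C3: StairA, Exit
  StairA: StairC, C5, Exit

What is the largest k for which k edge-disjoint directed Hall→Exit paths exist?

Assign every edge capacity 1; by Menger, the answer equals the max flow.
Path Hall→C2→Exit (+1); total 1.
Path Hall→Lobby→Exit (+1); total 2.
Path Hall→C1→Exit (+1); total 3.
Path Hall→StairB→Exit (+1); total 4.
Path Hall→C3→Exit (+1); total 5.
Path Hall→StairA→Exit (+1); total 6.
No residual Hall→Exit path; max flow = 6.
Certifying cut of size 6: {Hall→C1, Hall→C2, Hall→C3, Hall→Lobby, Hall→StairA, Hall→StairB}.

6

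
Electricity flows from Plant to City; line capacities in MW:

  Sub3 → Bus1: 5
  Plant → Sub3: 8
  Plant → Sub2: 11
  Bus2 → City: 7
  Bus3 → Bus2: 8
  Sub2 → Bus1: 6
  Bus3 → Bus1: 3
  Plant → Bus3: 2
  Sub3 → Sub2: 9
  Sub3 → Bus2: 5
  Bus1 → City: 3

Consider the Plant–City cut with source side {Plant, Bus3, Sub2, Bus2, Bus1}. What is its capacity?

18

Edges leaving {Plant, Bus3, Sub2, Bus2, Bus1}: Plant→Sub3 (8), Bus2→City (7), Bus1→City (3).
Cut capacity = 8 + 7 + 3 = 18.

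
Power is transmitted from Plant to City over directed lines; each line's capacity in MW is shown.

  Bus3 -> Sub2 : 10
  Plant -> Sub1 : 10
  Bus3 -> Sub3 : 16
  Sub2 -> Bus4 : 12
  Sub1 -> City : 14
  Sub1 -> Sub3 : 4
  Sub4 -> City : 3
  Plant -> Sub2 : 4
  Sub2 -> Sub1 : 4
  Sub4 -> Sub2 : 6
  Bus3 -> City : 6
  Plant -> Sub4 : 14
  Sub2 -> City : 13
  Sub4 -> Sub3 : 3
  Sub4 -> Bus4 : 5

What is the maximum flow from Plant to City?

23

Augment Plant→Sub4→City: bottleneck 3, flow now 3.
Augment Plant→Sub2→City: bottleneck 4, flow now 7.
Augment Plant→Sub1→City: bottleneck 10, flow now 17.
Augment Plant→Sub4→Sub2→City: bottleneck 6, flow now 23.
No augmenting path remains; maximum flow = 23.
In the residual graph, reachable from Plant: {Plant, Sub4, Sub3, Bus4}.
Min-cut edges: Plant→Sub2 (4), Plant→Sub1 (10), Sub4→Sub2 (6), Sub4→City (3); capacity 4 + 10 + 6 + 3 = 23.
This cut is saturated, so no flow can exceed 23.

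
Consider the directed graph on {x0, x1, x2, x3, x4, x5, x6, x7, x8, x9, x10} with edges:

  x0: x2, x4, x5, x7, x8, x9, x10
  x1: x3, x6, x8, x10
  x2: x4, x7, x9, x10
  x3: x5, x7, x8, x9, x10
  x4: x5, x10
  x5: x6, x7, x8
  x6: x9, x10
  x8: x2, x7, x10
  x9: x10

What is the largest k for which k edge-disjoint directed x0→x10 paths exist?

Assign every edge capacity 1; by Menger, the answer equals the max flow.
Path x0→x10 (+1); total 1.
Path x0→x2→x10 (+1); total 2.
Path x0→x4→x10 (+1); total 3.
Path x0→x8→x10 (+1); total 4.
Path x0→x9→x10 (+1); total 5.
Path x0→x5→x6→x10 (+1); total 6.
No residual x0→x10 path; max flow = 6.
Certifying cut of size 6: {x0→x10, x0→x2, x0→x4, x0→x5, x0→x8, x0→x9}.

6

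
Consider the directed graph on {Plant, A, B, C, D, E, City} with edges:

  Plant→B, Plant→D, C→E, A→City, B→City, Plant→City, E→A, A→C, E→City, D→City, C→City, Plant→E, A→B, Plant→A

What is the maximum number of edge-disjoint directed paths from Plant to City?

Assign every edge capacity 1; by Menger, the answer equals the max flow.
Path Plant→City (+1); total 1.
Path Plant→A→City (+1); total 2.
Path Plant→B→City (+1); total 3.
Path Plant→D→City (+1); total 4.
Path Plant→E→City (+1); total 5.
No residual Plant→City path; max flow = 5.
Certifying cut of size 5: {Plant→A, Plant→B, Plant→City, Plant→D, Plant→E}.

5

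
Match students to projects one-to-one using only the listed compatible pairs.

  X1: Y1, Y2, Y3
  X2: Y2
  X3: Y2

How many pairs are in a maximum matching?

Unit-capacity flow: source→left, listed edges, right→sink; max matching = max flow.
Augmenting path X1→Y1 (+1); matched 1.
Augmenting path X2→Y2 (+1); matched 2.
No augmenting path remains; maximum matching = 2.
König certificate: {X1, Y2} is a vertex cover of size 2 (every listed pair touches it), so no matching can be larger.

2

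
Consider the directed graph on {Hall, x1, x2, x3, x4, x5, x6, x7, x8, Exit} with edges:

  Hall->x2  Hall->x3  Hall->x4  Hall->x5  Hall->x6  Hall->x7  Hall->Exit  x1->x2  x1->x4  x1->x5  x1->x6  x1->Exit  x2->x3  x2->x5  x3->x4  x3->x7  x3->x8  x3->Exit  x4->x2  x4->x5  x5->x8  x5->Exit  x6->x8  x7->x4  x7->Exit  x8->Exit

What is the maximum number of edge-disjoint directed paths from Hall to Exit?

5

Assign every edge capacity 1; by Menger, the answer equals the max flow.
Path Hall→Exit (+1); total 1.
Path Hall→x3→Exit (+1); total 2.
Path Hall→x5→Exit (+1); total 3.
Path Hall→x7→Exit (+1); total 4.
Path Hall→x6→x8→Exit (+1); total 5.
No residual Hall→Exit path; max flow = 5.
Certifying cut of size 5: {Hall→Exit, x3→Exit, x5→Exit, x7→Exit, x8→Exit}.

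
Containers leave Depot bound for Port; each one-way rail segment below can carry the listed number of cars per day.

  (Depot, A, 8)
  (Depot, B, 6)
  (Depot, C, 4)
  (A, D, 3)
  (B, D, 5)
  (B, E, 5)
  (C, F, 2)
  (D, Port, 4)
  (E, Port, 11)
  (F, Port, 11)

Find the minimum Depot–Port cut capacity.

11

Augment Depot→A→D→Port: bottleneck 3, flow now 3.
Augment Depot→B→D→Port: bottleneck 1, flow now 4.
Augment Depot→B→E→Port: bottleneck 5, flow now 9.
Augment Depot→C→F→Port: bottleneck 2, flow now 11.
No augmenting path remains; maximum flow = 11.
By max-flow min-cut, the minimum cut capacity equals the max flow.
In the residual graph, reachable from Depot: {Depot, A, C}.
Min-cut edges: Depot→B (6), A→D (3), C→F (2); capacity 6 + 3 + 2 = 11.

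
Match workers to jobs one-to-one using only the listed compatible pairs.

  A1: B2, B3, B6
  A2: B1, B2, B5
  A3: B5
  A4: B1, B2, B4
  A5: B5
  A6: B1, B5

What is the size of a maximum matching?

5

Unit-capacity flow: source→left, listed edges, right→sink; max matching = max flow.
Augmenting path A1→B2 (+1); matched 1.
Augmenting path A2→B1 (+1); matched 2.
Augmenting path A3→B5 (+1); matched 3.
Augmenting path A4→B4 (+1); matched 4.
Augmenting path A6→B1→A2→B2→A1→B3 (+1); matched 5.
No augmenting path remains; maximum matching = 5.
König certificate: {A1, A2, A4, A6, B5} is a vertex cover of size 5 (every listed pair touches it), so no matching can be larger.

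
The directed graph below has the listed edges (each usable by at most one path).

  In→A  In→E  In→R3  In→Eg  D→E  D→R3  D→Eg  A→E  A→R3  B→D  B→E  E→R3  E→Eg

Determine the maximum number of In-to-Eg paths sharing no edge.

2

Assign every edge capacity 1; by Menger, the answer equals the max flow.
Path In→Eg (+1); total 1.
Path In→E→Eg (+1); total 2.
No residual In→Eg path; max flow = 2.
Certifying cut of size 2: {E→Eg, In→Eg}.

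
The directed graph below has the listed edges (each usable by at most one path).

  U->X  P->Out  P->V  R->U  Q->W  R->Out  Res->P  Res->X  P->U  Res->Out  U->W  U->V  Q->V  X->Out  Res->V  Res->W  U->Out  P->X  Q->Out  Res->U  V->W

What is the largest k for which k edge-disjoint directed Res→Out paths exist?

Assign every edge capacity 1; by Menger, the answer equals the max flow.
Path Res→Out (+1); total 1.
Path Res→P→Out (+1); total 2.
Path Res→U→Out (+1); total 3.
Path Res→X→Out (+1); total 4.
No residual Res→Out path; max flow = 4.
Certifying cut of size 4: {Res→Out, Res→P, Res→U, Res→X}.

4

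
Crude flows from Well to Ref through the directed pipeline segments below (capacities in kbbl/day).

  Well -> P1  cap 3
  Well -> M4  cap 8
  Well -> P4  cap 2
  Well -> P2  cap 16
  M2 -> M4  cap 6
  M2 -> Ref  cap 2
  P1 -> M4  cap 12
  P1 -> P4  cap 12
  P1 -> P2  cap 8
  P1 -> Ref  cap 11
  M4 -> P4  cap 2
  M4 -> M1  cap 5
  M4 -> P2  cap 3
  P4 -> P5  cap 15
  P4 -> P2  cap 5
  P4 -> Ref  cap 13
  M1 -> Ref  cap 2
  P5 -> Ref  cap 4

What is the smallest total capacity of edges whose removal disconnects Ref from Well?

Augment Well→P1→Ref: bottleneck 3, flow now 3.
Augment Well→P4→Ref: bottleneck 2, flow now 5.
Augment Well→M4→P4→Ref: bottleneck 2, flow now 7.
Augment Well→M4→M1→Ref: bottleneck 2, flow now 9.
No augmenting path remains; maximum flow = 9.
By max-flow min-cut, the minimum cut capacity equals the max flow.
In the residual graph, reachable from Well: {Well, M4, M1, P2}.
Min-cut edges: Well→P1 (3), Well→P4 (2), M4→P4 (2), M1→Ref (2); capacity 3 + 2 + 2 + 2 = 9.

9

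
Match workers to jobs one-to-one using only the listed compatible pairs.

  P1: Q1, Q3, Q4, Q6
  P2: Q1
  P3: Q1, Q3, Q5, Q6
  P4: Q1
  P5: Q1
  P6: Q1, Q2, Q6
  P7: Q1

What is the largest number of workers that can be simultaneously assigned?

4

Unit-capacity flow: source→left, listed edges, right→sink; max matching = max flow.
Augmenting path P1→Q1 (+1); matched 1.
Augmenting path P3→Q3 (+1); matched 2.
Augmenting path P6→Q2 (+1); matched 3.
Augmenting path P2→Q1→P1→Q4 (+1); matched 4.
No augmenting path remains; maximum matching = 4.
König certificate: {P1, P3, P6, Q1} is a vertex cover of size 4 (every listed pair touches it), so no matching can be larger.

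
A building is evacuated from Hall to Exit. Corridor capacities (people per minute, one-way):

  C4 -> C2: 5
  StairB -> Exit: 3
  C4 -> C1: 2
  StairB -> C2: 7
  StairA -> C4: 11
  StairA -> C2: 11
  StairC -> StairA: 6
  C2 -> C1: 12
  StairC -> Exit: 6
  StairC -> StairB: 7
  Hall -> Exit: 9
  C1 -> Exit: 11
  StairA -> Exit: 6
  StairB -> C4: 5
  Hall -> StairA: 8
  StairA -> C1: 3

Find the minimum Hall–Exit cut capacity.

Augment Hall→Exit: bottleneck 9, flow now 9.
Augment Hall→StairA→Exit: bottleneck 6, flow now 15.
Augment Hall→StairA→C1→Exit: bottleneck 2, flow now 17.
No augmenting path remains; maximum flow = 17.
By max-flow min-cut, the minimum cut capacity equals the max flow.
In the residual graph, reachable from Hall: {Hall}.
Min-cut edges: Hall→StairA (8), Hall→Exit (9); capacity 8 + 9 = 17.

17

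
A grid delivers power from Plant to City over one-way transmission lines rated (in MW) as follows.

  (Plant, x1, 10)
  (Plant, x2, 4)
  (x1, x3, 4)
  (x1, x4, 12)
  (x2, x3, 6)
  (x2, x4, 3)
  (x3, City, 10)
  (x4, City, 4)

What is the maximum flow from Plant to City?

12

Augment Plant→x1→x3→City: bottleneck 4, flow now 4.
Augment Plant→x1→x4→City: bottleneck 4, flow now 8.
Augment Plant→x2→x3→City: bottleneck 4, flow now 12.
No augmenting path remains; maximum flow = 12.
In the residual graph, reachable from Plant: {Plant, x1, x4}.
Min-cut edges: Plant→x2 (4), x1→x3 (4), x4→City (4); capacity 4 + 4 + 4 = 12.
This cut is saturated, so no flow can exceed 12.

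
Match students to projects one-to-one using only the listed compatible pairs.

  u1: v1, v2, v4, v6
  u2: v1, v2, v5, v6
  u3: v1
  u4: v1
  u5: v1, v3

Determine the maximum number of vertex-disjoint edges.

Unit-capacity flow: source→left, listed edges, right→sink; max matching = max flow.
Augmenting path u1→v1 (+1); matched 1.
Augmenting path u2→v2 (+1); matched 2.
Augmenting path u5→v3 (+1); matched 3.
Augmenting path u3→v1→u1→v4 (+1); matched 4.
No augmenting path remains; maximum matching = 4.
König certificate: {u1, u2, u5, v1} is a vertex cover of size 4 (every listed pair touches it), so no matching can be larger.

4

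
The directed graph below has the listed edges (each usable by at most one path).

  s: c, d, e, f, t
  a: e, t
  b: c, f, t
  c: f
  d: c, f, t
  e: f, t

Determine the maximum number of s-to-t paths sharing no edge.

3

Assign every edge capacity 1; by Menger, the answer equals the max flow.
Path s→t (+1); total 1.
Path s→d→t (+1); total 2.
Path s→e→t (+1); total 3.
No residual s→t path; max flow = 3.
Certifying cut of size 3: {s→d, s→e, s→t}.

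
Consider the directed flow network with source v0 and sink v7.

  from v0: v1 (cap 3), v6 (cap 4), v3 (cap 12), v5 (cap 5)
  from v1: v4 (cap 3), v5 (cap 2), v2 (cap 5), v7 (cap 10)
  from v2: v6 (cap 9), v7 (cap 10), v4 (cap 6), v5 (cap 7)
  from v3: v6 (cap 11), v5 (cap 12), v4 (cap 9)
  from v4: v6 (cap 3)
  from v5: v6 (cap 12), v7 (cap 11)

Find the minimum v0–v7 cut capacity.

14

Augment v0→v1→v7: bottleneck 3, flow now 3.
Augment v0→v5→v7: bottleneck 5, flow now 8.
Augment v0→v3→v5→v7: bottleneck 6, flow now 14.
No augmenting path remains; maximum flow = 14.
By max-flow min-cut, the minimum cut capacity equals the max flow.
In the residual graph, reachable from v0: {v0, v3, v4, v5, v6}.
Min-cut edges: v0→v1 (3), v5→v7 (11); capacity 3 + 11 = 14.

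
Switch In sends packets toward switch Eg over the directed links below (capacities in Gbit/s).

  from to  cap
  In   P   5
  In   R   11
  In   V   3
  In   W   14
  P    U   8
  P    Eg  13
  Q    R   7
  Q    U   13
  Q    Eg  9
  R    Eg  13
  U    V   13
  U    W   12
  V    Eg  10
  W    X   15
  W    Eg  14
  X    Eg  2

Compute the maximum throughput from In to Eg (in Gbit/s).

Augment In→P→Eg: bottleneck 5, flow now 5.
Augment In→R→Eg: bottleneck 11, flow now 16.
Augment In→V→Eg: bottleneck 3, flow now 19.
Augment In→W→Eg: bottleneck 14, flow now 33.
No augmenting path remains; maximum flow = 33.
In the residual graph, reachable from In: {In}.
Min-cut edges: In→P (5), In→R (11), In→V (3), In→W (14); capacity 5 + 11 + 3 + 14 = 33.
This cut is saturated, so no flow can exceed 33.

33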